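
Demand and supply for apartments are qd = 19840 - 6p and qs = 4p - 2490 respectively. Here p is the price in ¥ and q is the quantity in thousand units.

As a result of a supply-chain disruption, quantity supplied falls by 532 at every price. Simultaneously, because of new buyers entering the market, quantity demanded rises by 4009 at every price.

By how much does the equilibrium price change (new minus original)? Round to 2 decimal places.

+454.10

Before the shock: 19840 - 6p = 4p - 2490 ⇒ 22330 = 10p ⇒ p = 2233, q = 6442.
With the change applied: demand qd = 23849 - 6p, supply qs = 4p - 3022.
Clearing the new market: 23849 - 6p = 4p - 3022, so p = 2687.1 and q = 7726.4.
Δp = 2687.1 − 2233 = +454.10.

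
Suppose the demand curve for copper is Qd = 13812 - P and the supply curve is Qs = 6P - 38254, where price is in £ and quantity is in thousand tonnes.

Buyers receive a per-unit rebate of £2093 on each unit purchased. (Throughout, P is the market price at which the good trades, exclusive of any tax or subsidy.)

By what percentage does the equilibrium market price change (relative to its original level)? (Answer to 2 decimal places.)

+4.02

Original equilibrium: 13812 - P = 6P - 38254 gives 52066 = 7P, so P = 7438 and Q = 6374.
Since buyers' out-of-pocket price is the market price minus the rebate, the effective demand curve becomes Qd = 15905 - P.
Setting them equal: 15905 - P = 6P - 38254 → 54159 = 7P, so P = 7737 and Q = 8168.
%ΔP = (7737 − 7438) / 7438 × 100 = +4.02%.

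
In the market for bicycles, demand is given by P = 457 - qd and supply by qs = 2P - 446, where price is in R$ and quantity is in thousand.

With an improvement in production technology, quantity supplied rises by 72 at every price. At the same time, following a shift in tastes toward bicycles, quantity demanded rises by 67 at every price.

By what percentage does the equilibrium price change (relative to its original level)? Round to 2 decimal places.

-0.55

Initially, 457 - P = 2P - 446, so 903 = 3P and P = 301, q = 156.
With the change applied: demand qd = 524 - P, supply qs = 2P - 374.
New equilibrium: 524 - P = 2P - 374 ⇒ 898 = 3P ⇒ P = 898/3 ≈ 299.3333, q = 674/3 ≈ 224.6667.
%ΔP = (299.3333 − 301) / 301 × 100 = -0.55%.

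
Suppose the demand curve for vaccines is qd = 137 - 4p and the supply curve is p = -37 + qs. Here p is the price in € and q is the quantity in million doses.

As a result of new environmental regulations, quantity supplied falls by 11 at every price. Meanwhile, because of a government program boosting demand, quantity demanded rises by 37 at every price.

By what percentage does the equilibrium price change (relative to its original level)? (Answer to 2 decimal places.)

Before the shock: 137 - 4p = p + 37 ⇒ 100 = 5p ⇒ p = 20, q = 57.
The new curves are qd = 174 - 4p (demand) and qs = p + 26 (supply).
Clearing the new market: 174 - 4p = p + 26, so p = 29.6 and q = 55.6.
%Δp = (29.6 − 20) / 20 × 100 = +48.00%.

+48.00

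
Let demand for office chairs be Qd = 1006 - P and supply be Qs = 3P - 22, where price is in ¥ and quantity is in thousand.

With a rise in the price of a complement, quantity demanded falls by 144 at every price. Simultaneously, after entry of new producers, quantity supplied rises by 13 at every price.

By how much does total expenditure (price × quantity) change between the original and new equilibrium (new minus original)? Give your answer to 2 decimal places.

Initially, 1006 - P = 3P - 22, so 1028 = 4P and P = 257, Q = 749.
The shock moves the curves to Qd = 862 - P and Qs = 3P - 9.
Clearing the new market: 862 - P = 3P - 9, so P = 217.75 and Q = 644.25.
Expenditure moves from 257×749 = 192493 to 217.75×644.25 = 140285.4375; change = -52207.56.

-52207.56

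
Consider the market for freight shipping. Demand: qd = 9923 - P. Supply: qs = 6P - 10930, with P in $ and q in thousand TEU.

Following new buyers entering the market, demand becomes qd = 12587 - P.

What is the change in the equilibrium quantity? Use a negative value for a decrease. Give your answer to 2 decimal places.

+2283.43

Solve the original market: 9923 - P = 6P - 10930, hence P = 2979 and q = 6944.
The new curves are qd = 12587 - P (demand) and qs = 6P - 10930 (supply).
Equate the new curves: 12587 - P = 6P - 10930, giving 23517 = 7P, P = 23517/7 ≈ 3359.5714, q = 64592/7 ≈ 9227.4286.
Δq = 9227.4286 − 6944 = +2283.43.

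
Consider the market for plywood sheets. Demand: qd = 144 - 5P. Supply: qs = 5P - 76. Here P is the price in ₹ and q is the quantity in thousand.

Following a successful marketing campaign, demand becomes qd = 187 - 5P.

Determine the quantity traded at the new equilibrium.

Original equilibrium: 144 - 5P = 5P - 76 gives 220 = 10P, so P = 22 and q = 34.
After the shift, demand is qd = 187 - 5P and supply is qs = 5P - 76.
Setting them equal: 187 - 5P = 5P - 76 → 263 = 10P, so P = 26.3 and q = 55.5.

55.5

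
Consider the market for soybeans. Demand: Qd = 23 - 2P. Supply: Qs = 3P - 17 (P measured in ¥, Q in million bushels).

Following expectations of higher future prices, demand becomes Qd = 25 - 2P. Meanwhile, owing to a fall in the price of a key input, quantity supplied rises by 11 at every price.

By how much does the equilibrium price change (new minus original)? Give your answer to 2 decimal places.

-1.80

Initially, 23 - 2P = 3P - 17, so 40 = 5P and P = 8, Q = 7.
With the change applied: demand Qd = 25 - 2P, supply Qs = 3P - 6.
Equate the new curves: 25 - 2P = 3P - 6, giving 31 = 5P, P = 6.2, Q = 12.6.
ΔP = 6.2 − 8 = -1.80.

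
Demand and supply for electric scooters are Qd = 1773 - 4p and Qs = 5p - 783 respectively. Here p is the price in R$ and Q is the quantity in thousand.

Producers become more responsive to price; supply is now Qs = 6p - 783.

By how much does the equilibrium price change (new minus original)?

-28.4

Initially, 1773 - 4p = 5p - 783, so 2556 = 9p and p = 284, Q = 637.
The shock moves the curves to Qd = 1773 - 4p and Qs = 6p - 783.
Setting them equal: 1773 - 4p = 6p - 783 → 2556 = 10p, so p = 255.6 and Q = 750.6.
Δp = 255.6 − 284 = -28.4.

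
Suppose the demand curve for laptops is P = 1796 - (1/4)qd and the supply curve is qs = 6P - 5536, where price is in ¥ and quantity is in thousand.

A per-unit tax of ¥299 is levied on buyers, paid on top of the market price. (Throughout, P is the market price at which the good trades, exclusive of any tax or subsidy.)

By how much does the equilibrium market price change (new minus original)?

-119.6

Before the shock: 7184 - 4P = 6P - 5536 ⇒ 12720 = 10P ⇒ P = 1272, q = 2096.
Since buyers pay the price plus the tax, the effective demand curve becomes qd = 5988 - 4P.
New equilibrium: 5988 - 4P = 6P - 5536 ⇒ 11524 = 10P ⇒ P = 1152.4, q = 1378.4.
ΔP = 1152.4 − 1272 = -119.6.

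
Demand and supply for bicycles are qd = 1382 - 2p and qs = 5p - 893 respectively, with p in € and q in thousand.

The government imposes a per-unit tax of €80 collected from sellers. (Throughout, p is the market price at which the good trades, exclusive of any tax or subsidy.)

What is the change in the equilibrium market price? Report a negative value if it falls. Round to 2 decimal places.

+57.14

Original equilibrium: 1382 - 2p = 5p - 893 gives 2275 = 7p, so p = 325 and q = 732.
Since sellers keep the price net of the tax, the effective supply curve becomes qs = 5p - 1293.
New equilibrium: 1382 - 2p = 5p - 1293 ⇒ 2675 = 7p ⇒ p = 2675/7 ≈ 382.1429, q = 4324/7 ≈ 617.7143.
Δp = 382.1429 − 325 = +57.14.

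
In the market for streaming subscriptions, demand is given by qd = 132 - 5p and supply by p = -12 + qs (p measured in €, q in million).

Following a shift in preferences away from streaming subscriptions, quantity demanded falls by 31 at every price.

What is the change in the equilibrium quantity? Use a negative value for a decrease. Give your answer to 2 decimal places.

Before the shock: 132 - 5p = p + 12 ⇒ 120 = 6p ⇒ p = 20, q = 32.
After the shift, demand is qd = 101 - 5p and supply is qs = p + 12.
New equilibrium: 101 - 5p = p + 12 ⇒ 89 = 6p ⇒ p = 89/6 ≈ 14.8333, q = 161/6 ≈ 26.8333.
Δq = 26.8333 − 32 = -5.17.

-5.17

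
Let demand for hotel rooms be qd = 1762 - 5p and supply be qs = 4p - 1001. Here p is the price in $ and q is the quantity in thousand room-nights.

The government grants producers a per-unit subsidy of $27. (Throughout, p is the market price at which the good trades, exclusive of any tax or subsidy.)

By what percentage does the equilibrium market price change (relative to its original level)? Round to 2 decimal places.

-3.91

Original equilibrium: 1762 - 5p = 4p - 1001 gives 2763 = 9p, so p = 307 and q = 227.
Since sellers receive the price plus the subsidy, the effective supply curve becomes qs = 4p - 893.
Equate the new curves: 1762 - 5p = 4p - 893, giving 2655 = 9p, p = 295, q = 287.
%Δp = (295 − 307) / 307 × 100 = -3.91%.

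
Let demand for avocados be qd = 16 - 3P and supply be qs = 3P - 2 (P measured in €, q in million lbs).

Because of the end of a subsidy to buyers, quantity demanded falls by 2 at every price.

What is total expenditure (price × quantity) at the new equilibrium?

16

Before the shock: 16 - 3P = 3P - 2 ⇒ 18 = 6P ⇒ P = 3, q = 7.
The new curves are qd = 14 - 3P (demand) and qs = 3P - 2 (supply).
Equate the new curves: 14 - 3P = 3P - 2, giving 16 = 6P, P = 8/3 ≈ 2.6667, q = 6.
New expenditure = 2.6667 × 6 = 16.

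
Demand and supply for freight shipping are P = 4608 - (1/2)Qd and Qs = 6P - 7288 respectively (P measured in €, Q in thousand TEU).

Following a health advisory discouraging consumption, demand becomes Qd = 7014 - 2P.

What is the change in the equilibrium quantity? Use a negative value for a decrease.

Before the shock: 9216 - 2P = 6P - 7288 ⇒ 16504 = 8P ⇒ P = 2063, Q = 5090.
With the change applied: demand Qd = 7014 - 2P, supply Qs = 6P - 7288.
Clearing the new market: 7014 - 2P = 6P - 7288, so P = 1787.75 and Q = 3438.5.
ΔQ = 3438.5 − 5090 = -1651.5.

-1651.5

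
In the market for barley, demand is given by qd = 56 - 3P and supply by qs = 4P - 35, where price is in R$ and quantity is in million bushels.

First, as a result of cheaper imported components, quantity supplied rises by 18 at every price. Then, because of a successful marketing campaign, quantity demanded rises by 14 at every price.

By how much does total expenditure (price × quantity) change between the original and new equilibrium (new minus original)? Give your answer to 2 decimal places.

+185.59

Initially, 56 - 3P = 4P - 35, so 91 = 7P and P = 13, q = 17.
With the change applied: demand qd = 70 - 3P, supply qs = 4P - 17.
Equate the new curves: 70 - 3P = 4P - 17, giving 87 = 7P, P = 87/7 ≈ 12.4286, q = 229/7 ≈ 32.7143.
Expenditure moves from 13×17 = 221 to 12.4286×32.7143 = 406.5918; change = +185.59.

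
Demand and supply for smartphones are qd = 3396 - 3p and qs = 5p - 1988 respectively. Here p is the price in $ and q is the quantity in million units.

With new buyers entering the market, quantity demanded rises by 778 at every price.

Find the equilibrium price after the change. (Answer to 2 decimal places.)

Initially, 3396 - 3p = 5p - 1988, so 5384 = 8p and p = 673, q = 1377.
The shock moves the curves to qd = 4174 - 3p and qs = 5p - 1988.
New equilibrium: 4174 - 3p = 5p - 1988 ⇒ 6162 = 8p ⇒ p = 770.25, q = 1863.25.

770.25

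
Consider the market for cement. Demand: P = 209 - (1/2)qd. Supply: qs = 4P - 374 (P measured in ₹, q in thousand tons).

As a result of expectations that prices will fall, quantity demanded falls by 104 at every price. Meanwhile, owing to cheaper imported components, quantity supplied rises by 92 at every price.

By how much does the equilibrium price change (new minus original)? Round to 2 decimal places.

-32.67

Original equilibrium: 418 - 2P = 4P - 374 gives 792 = 6P, so P = 132 and q = 154.
With the change applied: demand qd = 314 - 2P, supply qs = 4P - 282.
Equate the new curves: 314 - 2P = 4P - 282, giving 596 = 6P, P = 298/3 ≈ 99.3333, q = 346/3 ≈ 115.3333.
ΔP = 99.3333 − 132 = -32.67.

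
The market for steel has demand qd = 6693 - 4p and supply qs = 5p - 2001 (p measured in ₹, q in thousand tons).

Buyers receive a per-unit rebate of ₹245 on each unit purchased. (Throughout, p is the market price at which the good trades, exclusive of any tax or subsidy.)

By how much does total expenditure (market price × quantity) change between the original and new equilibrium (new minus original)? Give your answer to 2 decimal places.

+893263.95

Original equilibrium: 6693 - 4p = 5p - 2001 gives 8694 = 9p, so p = 966 and q = 2829.
Since buyers' out-of-pocket price is the market price minus the rebate, the effective demand curve becomes qd = 7673 - 4p.
Clearing the new market: 7673 - 4p = 5p - 2001, so p = 9674/9 ≈ 1074.8889 and q = 30361/9 ≈ 3373.4444.
Expenditure moves from 966×2829 = 2732814 to 1074.8889×3373.4444 = 3626077.9506; change = +893263.95.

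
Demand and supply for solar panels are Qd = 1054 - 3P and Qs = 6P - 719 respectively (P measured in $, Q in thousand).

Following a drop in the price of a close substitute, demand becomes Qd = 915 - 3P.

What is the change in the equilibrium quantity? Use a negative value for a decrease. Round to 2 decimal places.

Solve the original market: 1054 - 3P = 6P - 719, hence P = 197 and Q = 463.
The shock moves the curves to Qd = 915 - 3P and Qs = 6P - 719.
Equate the new curves: 915 - 3P = 6P - 719, giving 1634 = 9P, P = 1634/9 ≈ 181.5556, Q = 1111/3 ≈ 370.3333.
ΔQ = 370.3333 − 463 = -92.67.

-92.67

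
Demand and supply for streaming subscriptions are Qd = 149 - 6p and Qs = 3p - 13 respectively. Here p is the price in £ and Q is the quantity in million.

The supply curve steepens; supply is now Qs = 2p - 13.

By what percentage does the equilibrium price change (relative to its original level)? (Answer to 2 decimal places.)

+12.50

Before the shock: 149 - 6p = 3p - 13 ⇒ 162 = 9p ⇒ p = 18, Q = 41.
The new curves are Qd = 149 - 6p (demand) and Qs = 2p - 13 (supply).
New equilibrium: 149 - 6p = 2p - 13 ⇒ 162 = 8p ⇒ p = 20.25, Q = 27.5.
%Δp = (20.25 − 18) / 18 × 100 = +12.50%.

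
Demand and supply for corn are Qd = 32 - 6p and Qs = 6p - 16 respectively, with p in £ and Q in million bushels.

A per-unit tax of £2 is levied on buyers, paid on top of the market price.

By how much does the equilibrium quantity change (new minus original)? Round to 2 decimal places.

Before the shock: 32 - 6p = 6p - 16 ⇒ 48 = 12p ⇒ p = 4, Q = 8.
Since buyers pay the price plus the tax, the effective demand curve becomes Qd = 20 - 6p.
Setting them equal: 20 - 6p = 6p - 16 → 36 = 12p, so p = 3 and Q = 2.
ΔQ = 2 − 8 = -6.00.

-6.00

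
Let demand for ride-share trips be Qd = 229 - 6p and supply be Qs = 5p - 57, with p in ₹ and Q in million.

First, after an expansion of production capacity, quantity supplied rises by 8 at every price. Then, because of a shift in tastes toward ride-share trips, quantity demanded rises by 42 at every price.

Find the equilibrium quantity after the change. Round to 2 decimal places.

96.45

Before the shock: 229 - 6p = 5p - 57 ⇒ 286 = 11p ⇒ p = 26, Q = 73.
The shock moves the curves to Qd = 271 - 6p and Qs = 5p - 49.
Clearing the new market: 271 - 6p = 5p - 49, so p = 320/11 ≈ 29.0909 and Q = 1061/11 ≈ 96.4545.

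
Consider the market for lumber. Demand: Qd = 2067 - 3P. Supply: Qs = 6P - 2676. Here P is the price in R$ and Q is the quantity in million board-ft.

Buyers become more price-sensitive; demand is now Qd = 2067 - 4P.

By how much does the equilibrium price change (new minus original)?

-52.7

Original equilibrium: 2067 - 3P = 6P - 2676 gives 4743 = 9P, so P = 527 and Q = 486.
The new curves are Qd = 2067 - 4P (demand) and Qs = 6P - 2676 (supply).
Equate the new curves: 2067 - 4P = 6P - 2676, giving 4743 = 10P, P = 474.3, Q = 169.8.
ΔP = 474.3 − 527 = -52.7.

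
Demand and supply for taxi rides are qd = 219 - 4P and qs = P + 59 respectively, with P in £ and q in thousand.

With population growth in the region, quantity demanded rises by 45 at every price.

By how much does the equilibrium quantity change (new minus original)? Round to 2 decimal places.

Solve the original market: 219 - 4P = P + 59, hence P = 32 and q = 91.
The new curves are qd = 264 - 4P (demand) and qs = P + 59 (supply).
Setting them equal: 264 - 4P = P + 59 → 205 = 5P, so P = 41 and q = 100.
Δq = 100 − 91 = +9.00.

+9.00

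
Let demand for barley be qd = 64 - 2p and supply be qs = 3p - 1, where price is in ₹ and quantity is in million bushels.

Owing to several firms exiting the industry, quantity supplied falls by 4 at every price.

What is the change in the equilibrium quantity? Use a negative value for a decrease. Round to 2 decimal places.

Solve the original market: 64 - 2p = 3p - 1, hence p = 13 and q = 38.
After the shift, demand is qd = 64 - 2p and supply is qs = 3p - 5.
New equilibrium: 64 - 2p = 3p - 5 ⇒ 69 = 5p ⇒ p = 13.8, q = 36.4.
Δq = 36.4 − 38 = -1.60.

-1.60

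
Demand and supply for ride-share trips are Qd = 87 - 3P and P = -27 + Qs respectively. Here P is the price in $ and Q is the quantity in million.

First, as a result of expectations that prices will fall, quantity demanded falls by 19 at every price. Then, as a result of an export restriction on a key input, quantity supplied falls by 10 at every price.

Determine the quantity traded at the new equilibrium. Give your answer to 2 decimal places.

Initially, 87 - 3P = P + 27, so 60 = 4P and P = 15, Q = 42.
The new curves are Qd = 68 - 3P (demand) and Qs = P + 17 (supply).
New equilibrium: 68 - 3P = P + 17 ⇒ 51 = 4P ⇒ P = 12.75, Q = 29.75.

29.75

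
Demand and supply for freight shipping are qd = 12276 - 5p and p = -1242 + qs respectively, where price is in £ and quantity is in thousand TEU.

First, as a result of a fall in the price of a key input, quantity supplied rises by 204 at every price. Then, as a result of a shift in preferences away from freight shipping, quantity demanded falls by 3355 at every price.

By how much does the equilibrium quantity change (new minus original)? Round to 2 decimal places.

-389.17

Initially, 12276 - 5p = p + 1242, so 11034 = 6p and p = 1839, q = 3081.
The new curves are qd = 8921 - 5p (demand) and qs = p + 1446 (supply).
Clearing the new market: 8921 - 5p = p + 1446, so p = 7475/6 ≈ 1245.8333 and q = 16151/6 ≈ 2691.8333.
Δq = 2691.8333 − 3081 = -389.17.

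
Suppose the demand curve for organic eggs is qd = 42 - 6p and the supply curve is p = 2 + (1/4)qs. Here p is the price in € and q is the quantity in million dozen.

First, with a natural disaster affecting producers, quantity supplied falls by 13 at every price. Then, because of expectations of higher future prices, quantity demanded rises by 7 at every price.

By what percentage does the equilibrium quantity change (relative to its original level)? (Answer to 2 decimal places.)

Before the shock: 42 - 6p = 4p - 8 ⇒ 50 = 10p ⇒ p = 5, q = 12.
With the change applied: demand qd = 49 - 6p, supply qs = 4p - 21.
New equilibrium: 49 - 6p = 4p - 21 ⇒ 70 = 10p ⇒ p = 7, q = 7.
%Δq = (7 − 12) / 12 × 100 = -41.67%.

-41.67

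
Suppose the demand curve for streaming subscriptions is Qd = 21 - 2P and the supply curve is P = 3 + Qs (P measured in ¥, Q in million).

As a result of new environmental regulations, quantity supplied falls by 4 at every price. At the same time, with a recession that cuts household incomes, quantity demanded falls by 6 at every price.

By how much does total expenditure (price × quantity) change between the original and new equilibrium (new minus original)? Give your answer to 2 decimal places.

-37.56

Solve the original market: 21 - 2P = P - 3, hence P = 8 and Q = 5.
After the shift, demand is Qd = 15 - 2P and supply is Qs = P - 7.
New equilibrium: 15 - 2P = P - 7 ⇒ 22 = 3P ⇒ P = 22/3 ≈ 7.3333, Q = 1/3 ≈ 0.3333.
Expenditure moves from 8×5 = 40 to 7.3333×0.3333 = 2.4444; change = -37.56.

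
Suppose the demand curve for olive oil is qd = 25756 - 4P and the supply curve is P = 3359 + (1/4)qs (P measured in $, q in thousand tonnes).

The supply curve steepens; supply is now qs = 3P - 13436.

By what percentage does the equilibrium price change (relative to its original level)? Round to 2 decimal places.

Solve the original market: 25756 - 4P = 4P - 13436, hence P = 4899 and q = 6160.
After the shift, demand is qd = 25756 - 4P and supply is qs = 3P - 13436.
Equate the new curves: 25756 - 4P = 3P - 13436, giving 39192 = 7P, P = 39192/7 ≈ 5598.8571, q = 23524/7 ≈ 3360.5714.
%ΔP = (5598.8571 − 4899) / 4899 × 100 = +14.29%.

+14.29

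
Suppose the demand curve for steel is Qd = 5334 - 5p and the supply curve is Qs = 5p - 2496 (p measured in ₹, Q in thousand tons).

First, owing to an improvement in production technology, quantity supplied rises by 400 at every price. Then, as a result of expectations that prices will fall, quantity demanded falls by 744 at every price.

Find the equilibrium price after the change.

668.6

Initially, 5334 - 5p = 5p - 2496, so 7830 = 10p and p = 783, Q = 1419.
The new curves are Qd = 4590 - 5p (demand) and Qs = 5p - 2096 (supply).
Clearing the new market: 4590 - 5p = 5p - 2096, so p = 668.6 and Q = 1247.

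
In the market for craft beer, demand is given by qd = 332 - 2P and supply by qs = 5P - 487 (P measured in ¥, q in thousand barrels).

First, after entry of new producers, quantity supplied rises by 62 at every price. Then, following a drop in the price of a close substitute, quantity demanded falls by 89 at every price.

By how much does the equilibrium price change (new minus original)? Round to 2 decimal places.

-21.57

Solve the original market: 332 - 2P = 5P - 487, hence P = 117 and q = 98.
The new curves are qd = 243 - 2P (demand) and qs = 5P - 425 (supply).
Equate the new curves: 243 - 2P = 5P - 425, giving 668 = 7P, P = 668/7 ≈ 95.4286, q = 365/7 ≈ 52.1429.
ΔP = 95.4286 − 117 = -21.57.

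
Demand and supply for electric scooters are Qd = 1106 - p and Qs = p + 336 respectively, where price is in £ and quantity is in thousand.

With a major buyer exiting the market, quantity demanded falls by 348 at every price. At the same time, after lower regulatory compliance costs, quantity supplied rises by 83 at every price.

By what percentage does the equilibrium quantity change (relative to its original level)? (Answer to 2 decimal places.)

-18.38

Original equilibrium: 1106 - p = p + 336 gives 770 = 2p, so p = 385 and Q = 721.
The shock moves the curves to Qd = 758 - p and Qs = p + 419.
Setting them equal: 758 - p = p + 419 → 339 = 2p, so p = 169.5 and Q = 588.5.
%ΔQ = (588.5 − 721) / 721 × 100 = -18.38%.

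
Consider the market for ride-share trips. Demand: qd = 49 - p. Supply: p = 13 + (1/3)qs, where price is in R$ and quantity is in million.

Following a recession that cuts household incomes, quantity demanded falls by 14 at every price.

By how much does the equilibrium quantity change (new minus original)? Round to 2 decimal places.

-10.50

Solve the original market: 49 - p = 3p - 39, hence p = 22 and q = 27.
After the shift, demand is qd = 35 - p and supply is qs = 3p - 39.
New equilibrium: 35 - p = 3p - 39 ⇒ 74 = 4p ⇒ p = 18.5, q = 16.5.
Δq = 16.5 − 27 = -10.50.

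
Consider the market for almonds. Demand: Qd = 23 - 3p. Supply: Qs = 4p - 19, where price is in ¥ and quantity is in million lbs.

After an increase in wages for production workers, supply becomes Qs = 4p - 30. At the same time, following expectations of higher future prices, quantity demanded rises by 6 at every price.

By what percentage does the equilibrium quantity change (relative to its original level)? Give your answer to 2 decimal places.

-25.71

Original equilibrium: 23 - 3p = 4p - 19 gives 42 = 7p, so p = 6 and Q = 5.
The shock moves the curves to Qd = 29 - 3p and Qs = 4p - 30.
Clearing the new market: 29 - 3p = 4p - 30, so p = 59/7 ≈ 8.4286 and Q = 26/7 ≈ 3.7143.
%ΔQ = (3.7143 − 5) / 5 × 100 = -25.71%.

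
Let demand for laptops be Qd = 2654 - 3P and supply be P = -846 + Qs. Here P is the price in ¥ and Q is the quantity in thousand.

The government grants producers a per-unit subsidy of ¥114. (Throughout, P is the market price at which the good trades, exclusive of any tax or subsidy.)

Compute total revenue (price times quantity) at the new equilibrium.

Before the shock: 2654 - 3P = P + 846 ⇒ 1808 = 4P ⇒ P = 452, Q = 1298.
Since sellers receive the price plus the subsidy, the effective supply curve becomes Qs = P + 960.
Clearing the new market: 2654 - 3P = P + 960, so P = 423.5 and Q = 1383.5.
New expenditure = 423.5 × 1383.5 = 585912.25.

585912.25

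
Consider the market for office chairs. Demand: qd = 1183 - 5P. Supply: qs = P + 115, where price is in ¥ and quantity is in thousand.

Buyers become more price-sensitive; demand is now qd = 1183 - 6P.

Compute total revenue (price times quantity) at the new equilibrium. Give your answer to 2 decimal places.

Original equilibrium: 1183 - 5P = P + 115 gives 1068 = 6P, so P = 178 and q = 293.
The shock moves the curves to qd = 1183 - 6P and qs = P + 115.
Equate the new curves: 1183 - 6P = P + 115, giving 1068 = 7P, P = 1068/7 ≈ 152.5714, q = 1873/7 ≈ 267.5714.
New expenditure = 152.5714 × 267.5714 = 40823.76.

40823.76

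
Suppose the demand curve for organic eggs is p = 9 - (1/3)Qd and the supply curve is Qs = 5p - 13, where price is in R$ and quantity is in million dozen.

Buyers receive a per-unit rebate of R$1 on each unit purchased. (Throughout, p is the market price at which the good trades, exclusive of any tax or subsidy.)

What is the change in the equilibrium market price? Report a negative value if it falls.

+0.375

Before the shock: 27 - 3p = 5p - 13 ⇒ 40 = 8p ⇒ p = 5, Q = 12.
Since buyers' out-of-pocket price is the market price minus the rebate, the effective demand curve becomes Qd = 30 - 3p.
Equate the new curves: 30 - 3p = 5p - 13, giving 43 = 8p, p = 5.375, Q = 13.875.
Δp = 5.375 − 5 = +0.375.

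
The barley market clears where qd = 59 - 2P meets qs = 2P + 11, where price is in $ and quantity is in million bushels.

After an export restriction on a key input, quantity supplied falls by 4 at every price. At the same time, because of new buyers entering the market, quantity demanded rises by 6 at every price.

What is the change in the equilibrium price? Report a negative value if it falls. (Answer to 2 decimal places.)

+2.50

Initially, 59 - 2P = 2P + 11, so 48 = 4P and P = 12, q = 35.
After the shift, demand is qd = 65 - 2P and supply is qs = 2P + 7.
Clearing the new market: 65 - 2P = 2P + 7, so P = 14.5 and q = 36.
ΔP = 14.5 − 12 = +2.50.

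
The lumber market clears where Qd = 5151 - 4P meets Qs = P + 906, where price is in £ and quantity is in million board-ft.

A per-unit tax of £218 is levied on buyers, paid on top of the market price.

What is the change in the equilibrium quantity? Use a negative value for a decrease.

-174.4

Before the shock: 5151 - 4P = P + 906 ⇒ 4245 = 5P ⇒ P = 849, Q = 1755.
Since buyers pay the price plus the tax, the effective demand curve becomes Qd = 4279 - 4P.
Setting them equal: 4279 - 4P = P + 906 → 3373 = 5P, so P = 674.6 and Q = 1580.6.
ΔQ = 1580.6 − 1755 = -174.4.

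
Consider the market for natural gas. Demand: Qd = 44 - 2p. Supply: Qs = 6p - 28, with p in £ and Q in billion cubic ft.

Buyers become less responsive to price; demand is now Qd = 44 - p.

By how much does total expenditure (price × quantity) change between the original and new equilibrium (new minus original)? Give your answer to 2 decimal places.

Solve the original market: 44 - 2p = 6p - 28, hence p = 9 and Q = 26.
The shock moves the curves to Qd = 44 - p and Qs = 6p - 28.
Setting them equal: 44 - p = 6p - 28 → 72 = 7p, so p = 72/7 ≈ 10.2857 and Q = 236/7 ≈ 33.7143.
Expenditure moves from 9×26 = 234 to 10.2857×33.7143 = 346.7755; change = +112.78.

+112.78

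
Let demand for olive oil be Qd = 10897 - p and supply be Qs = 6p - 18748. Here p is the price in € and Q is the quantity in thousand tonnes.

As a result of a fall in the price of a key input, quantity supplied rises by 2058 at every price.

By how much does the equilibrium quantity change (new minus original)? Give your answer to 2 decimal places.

+294.00

Original equilibrium: 10897 - p = 6p - 18748 gives 29645 = 7p, so p = 4235 and Q = 6662.
The shock moves the curves to Qd = 10897 - p and Qs = 6p - 16690.
Clearing the new market: 10897 - p = 6p - 16690, so p = 3941 and Q = 6956.
ΔQ = 6956 − 6662 = +294.00.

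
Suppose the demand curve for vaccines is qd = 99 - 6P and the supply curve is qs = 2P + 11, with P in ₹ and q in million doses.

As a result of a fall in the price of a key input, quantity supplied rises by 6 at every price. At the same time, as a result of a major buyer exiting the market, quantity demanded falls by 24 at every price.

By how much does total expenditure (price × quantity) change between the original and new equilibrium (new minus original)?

-134.625

Initially, 99 - 6P = 2P + 11, so 88 = 8P and P = 11, q = 33.
The shock moves the curves to qd = 75 - 6P and qs = 2P + 17.
Clearing the new market: 75 - 6P = 2P + 17, so P = 7.25 and q = 31.5.
Expenditure moves from 11×33 = 363 to 7.25×31.5 = 228.375; change = -134.625.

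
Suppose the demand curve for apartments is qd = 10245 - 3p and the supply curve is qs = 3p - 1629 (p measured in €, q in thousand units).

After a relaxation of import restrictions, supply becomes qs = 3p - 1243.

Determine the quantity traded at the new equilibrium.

4501

Before the shock: 10245 - 3p = 3p - 1629 ⇒ 11874 = 6p ⇒ p = 1979, q = 4308.
The shock moves the curves to qd = 10245 - 3p and qs = 3p - 1243.
Equate the new curves: 10245 - 3p = 3p - 1243, giving 11488 = 6p, p = 5744/3 ≈ 1914.6667, q = 4501.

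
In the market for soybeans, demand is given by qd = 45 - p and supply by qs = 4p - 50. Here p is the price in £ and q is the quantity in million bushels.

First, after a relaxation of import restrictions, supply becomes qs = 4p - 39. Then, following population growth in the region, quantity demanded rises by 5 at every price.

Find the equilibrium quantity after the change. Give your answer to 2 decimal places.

Original equilibrium: 45 - p = 4p - 50 gives 95 = 5p, so p = 19 and q = 26.
The shock moves the curves to qd = 50 - p and qs = 4p - 39.
New equilibrium: 50 - p = 4p - 39 ⇒ 89 = 5p ⇒ p = 17.8, q = 32.2.

32.20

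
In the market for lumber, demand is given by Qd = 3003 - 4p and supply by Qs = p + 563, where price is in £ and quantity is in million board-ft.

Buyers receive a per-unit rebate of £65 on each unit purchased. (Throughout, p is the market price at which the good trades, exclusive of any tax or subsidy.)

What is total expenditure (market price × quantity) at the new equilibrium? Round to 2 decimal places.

595620.00

Solve the original market: 3003 - 4p = p + 563, hence p = 488 and Q = 1051.
Since buyers' out-of-pocket price is the market price minus the rebate, the effective demand curve becomes Qd = 3263 - 4p.
Equate the new curves: 3263 - 4p = p + 563, giving 2700 = 5p, p = 540, Q = 1103.
New expenditure = 540 × 1103 = 595620.00.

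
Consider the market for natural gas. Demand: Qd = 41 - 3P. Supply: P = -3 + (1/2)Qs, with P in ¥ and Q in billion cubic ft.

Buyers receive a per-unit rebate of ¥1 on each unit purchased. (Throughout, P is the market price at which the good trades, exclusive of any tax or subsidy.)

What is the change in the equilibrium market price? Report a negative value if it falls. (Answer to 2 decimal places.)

Initially, 41 - 3P = 2P + 6, so 35 = 5P and P = 7, Q = 20.
Since buyers' out-of-pocket price is the market price minus the rebate, the effective demand curve becomes Qd = 44 - 3P.
New equilibrium: 44 - 3P = 2P + 6 ⇒ 38 = 5P ⇒ P = 7.6, Q = 21.2.
ΔP = 7.6 − 7 = +0.60.

+0.60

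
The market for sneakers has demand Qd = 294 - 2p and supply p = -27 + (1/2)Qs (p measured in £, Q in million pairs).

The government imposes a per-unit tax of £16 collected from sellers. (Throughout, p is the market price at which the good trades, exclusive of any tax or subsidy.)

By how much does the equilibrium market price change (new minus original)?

+8

Original equilibrium: 294 - 2p = 2p + 54 gives 240 = 4p, so p = 60 and Q = 174.
Since sellers keep the price net of the tax, the effective supply curve becomes Qs = 2p + 22.
Setting them equal: 294 - 2p = 2p + 22 → 272 = 4p, so p = 68 and Q = 158.
Δp = 68 − 60 = +8.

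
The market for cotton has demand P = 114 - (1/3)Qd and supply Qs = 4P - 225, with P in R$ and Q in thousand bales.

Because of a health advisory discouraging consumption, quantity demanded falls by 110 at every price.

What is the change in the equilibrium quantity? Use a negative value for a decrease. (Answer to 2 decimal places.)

-62.86

Before the shock: 342 - 3P = 4P - 225 ⇒ 567 = 7P ⇒ P = 81, Q = 99.
With the change applied: demand Qd = 232 - 3P, supply Qs = 4P - 225.
Clearing the new market: 232 - 3P = 4P - 225, so P = 457/7 ≈ 65.2857 and Q = 253/7 ≈ 36.1429.
ΔQ = 36.1429 − 99 = -62.86.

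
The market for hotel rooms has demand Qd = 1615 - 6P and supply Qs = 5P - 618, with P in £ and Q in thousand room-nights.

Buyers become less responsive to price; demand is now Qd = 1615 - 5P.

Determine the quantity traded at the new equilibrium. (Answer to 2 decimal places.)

Solve the original market: 1615 - 6P = 5P - 618, hence P = 203 and Q = 397.
With the change applied: demand Qd = 1615 - 5P, supply Qs = 5P - 618.
Clearing the new market: 1615 - 5P = 5P - 618, so P = 223.3 and Q = 498.5.

498.50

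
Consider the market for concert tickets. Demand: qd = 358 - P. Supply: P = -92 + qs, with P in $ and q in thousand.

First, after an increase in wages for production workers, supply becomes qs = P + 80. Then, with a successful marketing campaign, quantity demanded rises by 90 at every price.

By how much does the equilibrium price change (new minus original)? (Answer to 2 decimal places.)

Solve the original market: 358 - P = P + 92, hence P = 133 and q = 225.
After the shift, demand is qd = 448 - P and supply is qs = P + 80.
Clearing the new market: 448 - P = P + 80, so P = 184 and q = 264.
ΔP = 184 − 133 = +51.00.

+51.00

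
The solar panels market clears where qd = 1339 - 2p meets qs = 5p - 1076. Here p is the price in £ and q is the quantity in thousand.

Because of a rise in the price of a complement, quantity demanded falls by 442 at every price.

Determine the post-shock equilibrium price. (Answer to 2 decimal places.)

Before the shock: 1339 - 2p = 5p - 1076 ⇒ 2415 = 7p ⇒ p = 345, q = 649.
With the change applied: demand qd = 897 - 2p, supply qs = 5p - 1076.
Setting them equal: 897 - 2p = 5p - 1076 → 1973 = 7p, so p = 1973/7 ≈ 281.8571 and q = 2333/7 ≈ 333.2857.

281.86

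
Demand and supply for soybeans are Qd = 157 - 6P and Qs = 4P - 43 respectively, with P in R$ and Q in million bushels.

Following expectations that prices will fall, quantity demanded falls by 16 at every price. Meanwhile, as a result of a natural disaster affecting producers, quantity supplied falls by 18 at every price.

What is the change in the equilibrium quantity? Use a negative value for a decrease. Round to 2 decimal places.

-17.20

Original equilibrium: 157 - 6P = 4P - 43 gives 200 = 10P, so P = 20 and Q = 37.
The shock moves the curves to Qd = 141 - 6P and Qs = 4P - 61.
New equilibrium: 141 - 6P = 4P - 61 ⇒ 202 = 10P ⇒ P = 20.2, Q = 19.8.
ΔQ = 19.8 − 37 = -17.20.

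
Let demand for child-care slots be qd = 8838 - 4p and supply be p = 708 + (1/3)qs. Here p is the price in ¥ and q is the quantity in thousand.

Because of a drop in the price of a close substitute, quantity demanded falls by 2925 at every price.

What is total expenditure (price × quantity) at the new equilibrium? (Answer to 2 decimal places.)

Original equilibrium: 8838 - 4p = 3p - 2124 gives 10962 = 7p, so p = 1566 and q = 2574.
The shock moves the curves to qd = 5913 - 4p and qs = 3p - 2124.
New equilibrium: 5913 - 4p = 3p - 2124 ⇒ 8037 = 7p ⇒ p = 8037/7 ≈ 1148.1429, q = 9243/7 ≈ 1320.4286.
New expenditure = 1148.1429 × 1320.4286 = 1516040.63.

1516040.63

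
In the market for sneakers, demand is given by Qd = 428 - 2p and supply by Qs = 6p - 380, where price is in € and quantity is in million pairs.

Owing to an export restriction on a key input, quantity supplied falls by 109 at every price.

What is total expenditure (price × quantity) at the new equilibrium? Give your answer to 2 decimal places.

22781.72

Original equilibrium: 428 - 2p = 6p - 380 gives 808 = 8p, so p = 101 and Q = 226.
After the shift, demand is Qd = 428 - 2p and supply is Qs = 6p - 489.
Clearing the new market: 428 - 2p = 6p - 489, so p = 114.625 and Q = 198.75.
New expenditure = 114.625 × 198.75 = 22781.72.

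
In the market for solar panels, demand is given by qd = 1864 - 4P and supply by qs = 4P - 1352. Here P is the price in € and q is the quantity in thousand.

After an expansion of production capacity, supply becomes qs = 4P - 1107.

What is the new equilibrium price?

Original equilibrium: 1864 - 4P = 4P - 1352 gives 3216 = 8P, so P = 402 and q = 256.
With the change applied: demand qd = 1864 - 4P, supply qs = 4P - 1107.
Setting them equal: 1864 - 4P = 4P - 1107 → 2971 = 8P, so P = 371.375 and q = 378.5.

371.375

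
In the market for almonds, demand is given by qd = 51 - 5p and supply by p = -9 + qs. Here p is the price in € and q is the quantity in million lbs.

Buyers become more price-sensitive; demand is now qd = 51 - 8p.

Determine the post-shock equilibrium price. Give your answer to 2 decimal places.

Original equilibrium: 51 - 5p = p + 9 gives 42 = 6p, so p = 7 and q = 16.
After the shift, demand is qd = 51 - 8p and supply is qs = p + 9.
Setting them equal: 51 - 8p = p + 9 → 42 = 9p, so p = 14/3 ≈ 4.6667 and q = 41/3 ≈ 13.6667.

4.67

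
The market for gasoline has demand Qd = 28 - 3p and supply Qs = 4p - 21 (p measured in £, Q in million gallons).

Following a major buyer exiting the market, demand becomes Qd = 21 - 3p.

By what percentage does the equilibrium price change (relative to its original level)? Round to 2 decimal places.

-14.29

Original equilibrium: 28 - 3p = 4p - 21 gives 49 = 7p, so p = 7 and Q = 7.
The shock moves the curves to Qd = 21 - 3p and Qs = 4p - 21.
New equilibrium: 21 - 3p = 4p - 21 ⇒ 42 = 7p ⇒ p = 6, Q = 3.
%Δp = (6 − 7) / 7 × 100 = -14.29%.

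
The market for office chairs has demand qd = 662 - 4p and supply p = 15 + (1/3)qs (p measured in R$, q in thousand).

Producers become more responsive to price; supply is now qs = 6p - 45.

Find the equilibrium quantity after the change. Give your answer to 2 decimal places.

Solve the original market: 662 - 4p = 3p - 45, hence p = 101 and q = 258.
With the change applied: demand qd = 662 - 4p, supply qs = 6p - 45.
Equate the new curves: 662 - 4p = 6p - 45, giving 707 = 10p, p = 70.7, q = 379.2.

379.20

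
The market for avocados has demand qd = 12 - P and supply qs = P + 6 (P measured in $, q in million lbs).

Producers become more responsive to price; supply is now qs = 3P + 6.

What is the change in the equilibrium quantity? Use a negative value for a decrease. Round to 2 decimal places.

Before the shock: 12 - P = P + 6 ⇒ 6 = 2P ⇒ P = 3, q = 9.
After the shift, demand is qd = 12 - P and supply is qs = 3P + 6.
Equate the new curves: 12 - P = 3P + 6, giving 6 = 4P, P = 1.5, q = 10.5.
Δq = 10.5 − 9 = +1.50.

+1.50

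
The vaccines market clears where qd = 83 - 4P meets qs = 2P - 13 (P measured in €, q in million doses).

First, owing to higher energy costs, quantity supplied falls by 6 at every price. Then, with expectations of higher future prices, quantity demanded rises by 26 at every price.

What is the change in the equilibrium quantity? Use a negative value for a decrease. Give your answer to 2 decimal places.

Before the shock: 83 - 4P = 2P - 13 ⇒ 96 = 6P ⇒ P = 16, q = 19.
The shock moves the curves to qd = 109 - 4P and qs = 2P - 19.
Clearing the new market: 109 - 4P = 2P - 19, so P = 64/3 ≈ 21.3333 and q = 71/3 ≈ 23.6667.
Δq = 23.6667 − 19 = +4.67.

+4.67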